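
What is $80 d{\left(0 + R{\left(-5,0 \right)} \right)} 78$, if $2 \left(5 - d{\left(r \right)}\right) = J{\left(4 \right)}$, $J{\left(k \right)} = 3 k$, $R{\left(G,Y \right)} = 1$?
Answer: $-6240$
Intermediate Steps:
$d{\left(r \right)} = -1$ ($d{\left(r \right)} = 5 - \frac{3 \cdot 4}{2} = 5 - 6 = -1$)
$80 d{\left(0 + R{\left(-5,0 \right)} \right)} 78 = 80 \left(-1\right) 78 = \left(-80\right) 78 = -6240$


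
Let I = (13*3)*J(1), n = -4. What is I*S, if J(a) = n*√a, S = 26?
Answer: -4056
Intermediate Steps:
J(a) = -4*√a
I = -156 (I = (13*3)*(-4*√1) = 39*(-4*1) = 39*(-4) = -156)
I*S = -156*26 = -4056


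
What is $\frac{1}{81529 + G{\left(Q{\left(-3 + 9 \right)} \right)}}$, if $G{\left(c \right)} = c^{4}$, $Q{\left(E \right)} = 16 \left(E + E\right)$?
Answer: $\frac{1}{1359036025} \approx 7.3582 \cdot 10^{-10}$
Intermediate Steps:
$Q{\left(E \right)} = 32 E$ ($Q{\left(E \right)} = 16 \cdot 2 E = 32 E$)
$\frac{1}{81529 + G{\left(Q{\left(-3 + 9 \right)} \right)}} = \frac{1}{81529 + \left(32 \left(-3 + 9\right)\right)^{4}} = \frac{1}{81529 + \left(32 \cdot 6\right)^{4}} = \frac{1}{81529 + 192^{4}} = \frac{1}{81529 + 1358954496} = \frac{1}{1359036025}$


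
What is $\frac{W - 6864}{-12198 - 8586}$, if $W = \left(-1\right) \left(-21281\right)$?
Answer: $- \frac{14417}{20784} \approx -0.69366$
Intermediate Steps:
$W = 21281$
$\frac{W - 6864}{-12198 - 8586} = \frac{21281 - 6864}{-12198 - 8586} = \frac{14417}{-20784} = 14417 \left(- \frac{1}{20784}\right) = - \frac{14417}{20784}$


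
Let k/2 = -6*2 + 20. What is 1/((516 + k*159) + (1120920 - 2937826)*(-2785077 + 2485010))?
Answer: 1/545193535762 ≈ 1.8342e-12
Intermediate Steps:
k = 16 (k = 2*(-6*2 + 20) = 2*(-12 + 20) = 2*8 = 16)
1/((516 + k*159) + (1120920 - 2937826)*(-2785077 + 2485010)) = 1/((516 + 16*159) + (1120920 - 2937826)*(-2785077 + 2485010)) = 1/((516 + 2544) - 1816906*(-300067)) = 1/(3060 + 545193532702) = 1/545193535762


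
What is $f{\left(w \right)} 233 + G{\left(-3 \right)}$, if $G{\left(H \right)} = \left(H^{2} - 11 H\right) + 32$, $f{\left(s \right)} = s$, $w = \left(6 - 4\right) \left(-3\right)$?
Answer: $-1324$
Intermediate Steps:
$w = -6$ ($w = 2 \left(-3\right) = -6$)
$G{\left(H \right)} = 32 + H^{2} - 11 H$
$f{\left(w \right)} 233 + G{\left(-3 \right)} = \left(-6\right) 233 + \left(32 + \left(-3\right)^{2} - -33\right) = -1398 + \left(32 + 9 + 33\right) = -1398 + 74 = -1324$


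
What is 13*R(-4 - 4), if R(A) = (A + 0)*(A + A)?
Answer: 1664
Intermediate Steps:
R(A) = 2*A**2 (R(A) = A*(2*A) = 2*A**2)
13*R(-4 - 4) = 13*(2*(-4 - 4)**2) = 13*(2*(-8)**2) = 13*(2*64) = 13*128 = 1664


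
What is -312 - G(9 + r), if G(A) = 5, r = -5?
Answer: -317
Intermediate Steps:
-312 - G(9 + r) = -312 - 1*5 = -312 - 5 = -317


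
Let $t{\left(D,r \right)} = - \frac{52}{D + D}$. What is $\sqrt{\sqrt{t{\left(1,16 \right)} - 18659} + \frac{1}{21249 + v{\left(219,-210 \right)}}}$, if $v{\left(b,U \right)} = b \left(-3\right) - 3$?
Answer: $\frac{\sqrt{20589 + 423906921 i \sqrt{18685}}}{20589} \approx 8.2672 + 8.2672 i$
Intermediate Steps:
$v{\left(b,U \right)} = -3 - 3 b$ ($v{\left(b,U \right)} = - 3 b - 3 = -3 - 3 b$)
$t{\left(D,r \right)} = - \frac{26}{D}$ ($t{\left(D,r \right)} = - \frac{52}{2 D} = - 52 \frac{1}{2 D} = - \frac{26}{D}$)
$\sqrt{\sqrt{t{\left(1,16 \right)} - 18659} + \frac{1}{21249 + v{\left(219,-210 \right)}}} = \sqrt{\sqrt{- \frac{26}{1} - 18659} + \frac{1}{21249 - 660}} = \sqrt{\sqrt{\left(-26\right) 1 - 18659} + \frac{1}{21249 - 660}} = \sqrt{\sqrt{-26 - 18659} + \frac{1}{21249 - 660}} = \sqrt{\sqrt{-18685} + \frac{1}{20589}} = \sqrt{i \sqrt{18685} + \frac{1}{20589}} = \sqrt{\frac{1}{20589} + i \sqrt{18685}}$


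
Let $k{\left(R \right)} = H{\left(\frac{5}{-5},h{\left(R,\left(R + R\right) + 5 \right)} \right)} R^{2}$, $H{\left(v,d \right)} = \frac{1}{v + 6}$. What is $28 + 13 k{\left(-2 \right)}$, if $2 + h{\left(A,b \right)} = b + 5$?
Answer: $\frac{192}{5} \approx 38.4$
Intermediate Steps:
$h{\left(A,b \right)} = 3 + b$ ($h{\left(A,b \right)} = -2 + \left(b + 5\right) = -2 + \left(5 + b\right) = 3 + b$)
$H{\left(v,d \right)} = \frac{1}{6 + v}$
$k{\left(R \right)} = \frac{R^{2}}{5}$ ($k{\left(R \right)} = \frac{R^{2}}{6 + \frac{5}{-5}} = \frac{R^{2}}{6 + 5 \left(- \frac{1}{5}\right)} = \frac{R^{2}}{6 - 1} = \frac{R^{2}}{5}$)
$28 + 13 k{\left(-2 \right)} = 28 + 13 \frac{\left(-2\right)^{2}}{5} = 28 + 13 \cdot \frac{1}{5} \cdot 4 = 28 + 13 \cdot \frac{4}{5} = 28 + \frac{52}{5} = \frac{192}{5}$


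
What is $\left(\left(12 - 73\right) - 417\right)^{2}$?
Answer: $228484$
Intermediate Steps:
$\left(\left(12 - 73\right) - 417\right)^{2} = \left(-61 - 417\right)^{2} = \left(-478\right)^{2} = 228484$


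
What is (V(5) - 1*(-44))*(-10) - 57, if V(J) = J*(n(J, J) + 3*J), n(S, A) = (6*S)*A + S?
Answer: -8997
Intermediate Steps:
n(S, A) = S + 6*A*S (n(S, A) = 6*A*S + S = S + 6*A*S)
V(J) = J*(3*J + J*(1 + 6*J)) (V(J) = J*(J*(1 + 6*J) + 3*J) = J*(3*J + J*(1 + 6*J)))
(V(5) - 1*(-44))*(-10) - 57 = (5**2*(4 + 6*5) - 1*(-44))*(-10) - 57 = (25*(4 + 30) + 44)*(-10) - 57 = (25*34 + 44)*(-10) - 57 = (850 + 44)*(-10) - 57 = 894*(-10) - 57 = -8940 - 57 = -8997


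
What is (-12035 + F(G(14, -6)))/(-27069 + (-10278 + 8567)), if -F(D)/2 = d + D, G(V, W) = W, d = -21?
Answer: 11981/28780 ≈ 0.41630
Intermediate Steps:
F(D) = 42 - 2*D (F(D) = -2*(-21 + D) = 42 - 2*D)
(-12035 + F(G(14, -6)))/(-27069 + (-10278 + 8567)) = (-12035 + (42 - 2*(-6)))/(-27069 + (-10278 + 8567)) = (-12035 + (42 + 12))/(-27069 - 1711) = (-12035 + 54)/(-28780) = -11981*(-1/28780) = 11981/28780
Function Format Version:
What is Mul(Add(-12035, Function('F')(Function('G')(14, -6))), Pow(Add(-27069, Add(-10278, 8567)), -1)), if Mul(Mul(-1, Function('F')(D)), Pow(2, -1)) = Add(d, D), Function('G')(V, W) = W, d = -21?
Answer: Rational(11981, 28780) ≈ 0.41630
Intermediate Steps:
Function('F')(D) = Add(42, Mul(-2, D)) (Function('F')(D) = Mul(-2, Add(-21, D)) = Add(42, Mul(-2, D)))
Mul(Add(-12035, Function('F')(Function('G')(14, -6))), Pow(Add(-27069, Add(-10278, 8567)), -1)) = Mul(Add(-12035, Add(42, Mul(-2, -6))), Pow(Add(-27069, Add(-10278, 8567)), -1)) = Mul(Add(-12035, Add(42, 12)), Pow(Add(-27069, -1711), -1)) = Mul(Add(-12035, 54), Pow(-28780, -1)) = Mul(-11981, Rational(-1, 28780)) = Rational(11981, 28780)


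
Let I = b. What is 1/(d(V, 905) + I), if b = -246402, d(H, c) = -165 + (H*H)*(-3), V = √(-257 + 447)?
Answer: -1/247137 ≈ -4.0463e-6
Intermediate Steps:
V = √190 ≈ 13.784
d(H, c) = -165 - 3*H² (d(H, c) = -165 + H²*(-3) = -165 - 3*H²)
I = -246402
1/(d(V, 905) + I) = 1/((-165 - 3*(√190)²) - 246402) = 1/((-165 - 3*190) - 246402) = 1/((-165 - 570) - 246402) = 1/(-735 - 246402) = 1/(-247137) = -1/247137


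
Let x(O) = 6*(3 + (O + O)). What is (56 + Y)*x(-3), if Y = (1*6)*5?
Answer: -1548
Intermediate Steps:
x(O) = 18 + 12*O (x(O) = 6*(3 + 2*O) = 18 + 12*O)
Y = 30 (Y = 6*5 = 30)
(56 + Y)*x(-3) = (56 + 30)*(18 + 12*(-3)) = 86*(18 - 36) = 86*(-18) = -1548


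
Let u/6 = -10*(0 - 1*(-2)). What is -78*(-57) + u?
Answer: 4326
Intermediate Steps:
u = -120 (u = 6*(-10*(0 - 1*(-2))) = 6*(-10*(0 + 2)) = 6*(-10*2) = 6*(-20) = -120)
-78*(-57) + u = -78*(-57) - 120 = 4446 - 120 = 4326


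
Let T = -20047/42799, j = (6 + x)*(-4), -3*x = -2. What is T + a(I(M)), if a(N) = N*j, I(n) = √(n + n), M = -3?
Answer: -20047/42799 - 80*I*√6/3 ≈ -0.4684 - 65.32*I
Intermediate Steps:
x = ⅔ (x = -⅓*(-2) = ⅔ ≈ 0.66667)
I(n) = √2*√n (I(n) = √(2*n) = √2*√n)
j = -80/3 (j = (6 + ⅔)*(-4) = (20/3)*(-4) = -80/3 ≈ -26.667)
T = -20047/42799 (T = -20047*1/42799 = -20047/42799 ≈ -0.46840)
a(N) = -80*N/3 (a(N) = N*(-80/3) = -80*N/3)
T + a(I(M)) = -20047/42799 - 80*√2*√(-3)/3 = -20047/42799 - 80*√2*I*√3/3 = -20047/42799 - 80*I*√6/3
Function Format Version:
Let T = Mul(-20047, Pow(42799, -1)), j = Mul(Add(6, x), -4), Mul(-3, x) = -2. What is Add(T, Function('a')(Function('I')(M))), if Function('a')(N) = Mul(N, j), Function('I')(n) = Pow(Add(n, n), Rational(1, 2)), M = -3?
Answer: Add(Rational(-20047, 42799), Mul(Rational(-80, 3), I, Pow(6, Rational(1, 2)))) ≈ Add(-0.46840, Mul(-65.320, I))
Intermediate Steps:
x = Rational(2, 3) (x = Mul(Rational(-1, 3), -2) = Rational(2, 3) ≈ 0.66667)
Function('I')(n) = Mul(Pow(2, Rational(1, 2)), Pow(n, Rational(1, 2))) (Function('I')(n) = Pow(Mul(2, n), Rational(1, 2)) = Mul(Pow(2, Rational(1, 2)), Pow(n, Rational(1, 2))))
j = Rational(-80, 3) (j = Mul(Add(6, Rational(2, 3)), -4) = Mul(Rational(20, 3), -4) = Rational(-80, 3) ≈ -26.667)
T = Rational(-20047, 42799) (T = Mul(-20047, Rational(1, 42799)) = Rational(-20047, 42799) ≈ -0.46840)
Function('a')(N) = Mul(Rational(-80, 3), N) (Function('a')(N) = Mul(N, Rational(-80, 3)) = Mul(Rational(-80, 3), N))
Add(T, Function('a')(Function('I')(M))) = Add(Rational(-20047, 42799), Mul(Rational(-80, 3), Mul(Pow(2, Rational(1, 2)), Pow(-3, Rational(1, 2))))) = Add(Rational(-20047, 42799), Mul(Rational(-80, 3), Mul(Pow(2, Rational(1, 2)), Mul(I, Pow(3, Rational(1, 2)))))) = Add(Rational(-20047, 42799), Mul(Rational(-80, 3), Mul(I, Pow(6, Rational(1, 2))))) = Add(Rational(-20047, 42799), Mul(Rational(-80, 3), I, Pow(6, Rational(1, 2))))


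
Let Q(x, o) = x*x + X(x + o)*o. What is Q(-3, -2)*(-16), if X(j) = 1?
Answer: -112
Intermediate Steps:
Q(x, o) = o + x² (Q(x, o) = x*x + 1*o = x² + o = o + x²)
Q(-3, -2)*(-16) = (-2 + (-3)²)*(-16) = (-2 + 9)*(-16) = 7*(-16) = -112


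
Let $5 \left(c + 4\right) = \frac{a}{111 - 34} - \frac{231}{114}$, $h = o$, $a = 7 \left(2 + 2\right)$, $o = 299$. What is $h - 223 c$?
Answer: $\frac{528835}{418} \approx 1265.2$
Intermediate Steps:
$a = 28$ ($a = 7 \cdot 4 = 28$)
$h = 299$
$c = - \frac{1811}{418}$ ($c = -4 + \frac{\frac{28}{111 - 34} - \frac{231}{114}}{5} = -4 + \frac{\frac{28}{77} - \frac{77}{38}}{5} = -4 + \frac{28 \cdot \frac{1}{77} - \frac{77}{38}}{5} = -4 + \frac{\frac{4}{11} - \frac{77}{38}}{5} = -4 + \frac{1}{5} \left(- \frac{695}{418}\right) = -4 - \frac{139}{418} = - \frac{1811}{418} \approx -4.3325$)
$h - 223 c = 299 - - \frac{403853}{418} = 299 + \frac{403853}{418} = \frac{528835}{418}$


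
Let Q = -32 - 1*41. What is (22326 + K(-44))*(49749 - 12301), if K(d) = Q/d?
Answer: 9197387954/11 ≈ 8.3613e+8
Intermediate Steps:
Q = -73 (Q = -32 - 41 = -73)
K(d) = -73/d
(22326 + K(-44))*(49749 - 12301) = (22326 - 73/(-44))*(49749 - 12301) = (22326 - 73*(-1/44))*37448 = (22326 + 73/44)*37448 = (982417/44)*37448 = 9197387954/11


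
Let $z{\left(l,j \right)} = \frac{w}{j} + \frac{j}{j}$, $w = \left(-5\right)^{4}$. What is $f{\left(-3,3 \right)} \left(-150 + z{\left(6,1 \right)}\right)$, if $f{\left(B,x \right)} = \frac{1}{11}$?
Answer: $\frac{476}{11} \approx 43.273$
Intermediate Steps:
$w = 625$
$f{\left(B,x \right)} = \frac{1}{11}$
$z{\left(l,j \right)} = 1 + \frac{625}{j}$ ($z{\left(l,j \right)} = \frac{625}{j} + \frac{j}{j} = \frac{625}{j} + 1 = 1 + \frac{625}{j}$)
$f{\left(-3,3 \right)} \left(-150 + z{\left(6,1 \right)}\right) = \frac{-150 + \frac{625 + 1}{1}}{11} = \frac{-150 + 1 \cdot 626}{11} = \frac{-150 + 626}{11} = \frac{1}{11} \cdot 476 = \frac{476}{11}$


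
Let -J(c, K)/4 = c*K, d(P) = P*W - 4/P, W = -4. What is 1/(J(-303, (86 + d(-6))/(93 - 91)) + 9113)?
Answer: 1/76177 ≈ 1.3127e-5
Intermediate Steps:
d(P) = -4*P - 4/P (d(P) = P*(-4) - 4/P = -4*P - 4/P)
J(c, K) = -4*K*c (J(c, K) = -4*c*K = -4*K*c)
1/(J(-303, (86 + d(-6))/(93 - 91)) + 9113) = 1/(-4*(86 + (-4*(-6) - 4/(-6)))/(93 - 91)*(-303) + 9113) = 1/(-4*(86 + (24 - 4*(-⅙)))/2*(-303) + 9113) = 1/(-4*(86 + (24 + ⅔))*(½)*(-303) + 9113) = 1/(-4*(86 + 74/3)*(½)*(-303) + 9113) = 1/(-4*(332/3)*(½)*(-303) + 9113) = 1/(-4*166/3*(-303) + 9113) = 1/(67064 + 9113) = 1/76177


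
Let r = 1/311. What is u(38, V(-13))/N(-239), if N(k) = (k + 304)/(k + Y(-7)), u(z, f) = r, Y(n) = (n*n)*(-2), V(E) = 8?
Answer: -337/20215 ≈ -0.016671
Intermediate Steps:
r = 1/311 ≈ 0.0032154
Y(n) = -2*n² (Y(n) = n²*(-2) = -2*n²)
u(z, f) = 1/311
N(k) = (304 + k)/(-98 + k) (N(k) = (k + 304)/(k - 2*(-7)²) = (304 + k)/(k - 2*49) = (304 + k)/(k - 98) = (304 + k)/(-98 + k))
u(38, V(-13))/N(-239) = 1/(311*(((304 - 239)/(-98 - 239)))) = 1/(311*((65/(-337)))) = 1/(311*((-1/337*65))) = 1/(311*(-65/337)) = (1/311)*(-337/65) = -337/20215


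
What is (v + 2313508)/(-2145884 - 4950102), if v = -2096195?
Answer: -217313/7095986 ≈ -0.030625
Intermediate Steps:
(v + 2313508)/(-2145884 - 4950102) = (-2096195 + 2313508)/(-2145884 - 4950102) = 217313/(-7095986) = 217313*(-1/7095986) = -217313/7095986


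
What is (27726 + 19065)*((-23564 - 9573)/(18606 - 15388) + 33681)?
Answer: 5069913451911/3218 ≈ 1.5755e+9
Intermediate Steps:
(27726 + 19065)*((-23564 - 9573)/(18606 - 15388) + 33681) = 46791*(-33137/3218 + 33681) = 46791*(108352321/3218) = 5069913451911/3218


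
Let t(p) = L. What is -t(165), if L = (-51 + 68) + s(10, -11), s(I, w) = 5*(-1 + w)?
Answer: 43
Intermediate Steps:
s(I, w) = -5 + 5*w
L = -43 (L = (-51 + 68) + (-5 + 5*(-11)) = 17 + (-5 - 55) = 17 - 60 = -43)
t(p) = -43
-t(165) = -1*(-43) = 43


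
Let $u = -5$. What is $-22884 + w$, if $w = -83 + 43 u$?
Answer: $-23182$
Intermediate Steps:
$w = -298$ ($w = -83 + 43 \left(-5\right) = -83 - 215 = -298$)
$-22884 + w = -22884 - 298 = -23182$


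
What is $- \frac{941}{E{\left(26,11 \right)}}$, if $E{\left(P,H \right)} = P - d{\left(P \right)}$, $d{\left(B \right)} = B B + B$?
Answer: $\frac{941}{676} \approx 1.392$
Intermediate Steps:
$d{\left(B \right)} = B + B^{2}$ ($d{\left(B \right)} = B^{2} + B = B + B^{2}$)
$E{\left(P,H \right)} = P - P \left(1 + P\right)$
$- \frac{941}{E{\left(26,11 \right)}} = - \frac{941}{\left(-1\right) 26^{2}} = - \frac{941}{\left(-1\right) 676} = - \frac{941}{-676} = \left(-941\right) \left(- \frac{1}{676}\right) = \frac{941}{676}$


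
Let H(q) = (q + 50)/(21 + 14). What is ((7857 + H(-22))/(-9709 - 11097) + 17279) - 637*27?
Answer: 82011/1030 ≈ 79.622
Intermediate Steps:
H(q) = 10/7 + q/35 (H(q) = (50 + q)/35 = (50 + q)*(1/35) = 10/7 + q/35)
((7857 + H(-22))/(-9709 - 11097) + 17279) - 637*27 = ((7857 + (10/7 + (1/35)*(-22)))/(-9709 - 11097) + 17279) - 637*27 = ((7857 + (10/7 - 22/35))/(-20806) + 17279) - 17199 = ((7857 + ⅘)*(-1/20806) + 17279) - 17199 = ((39289/5)*(-1/20806) + 17279) - 17199 = (-389/1030 + 17279) - 17199 = 17796981/1030 - 17199 = 82011/1030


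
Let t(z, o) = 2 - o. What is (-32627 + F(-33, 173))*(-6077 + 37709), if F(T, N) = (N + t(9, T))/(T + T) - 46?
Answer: -11369732272/11 ≈ -1.0336e+9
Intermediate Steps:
F(T, N) = -46 + (2 + N - T)/(2*T) (F(T, N) = (N + (2 - T))/(T + T) - 46 = (2 + N - T)/((2*T)) - 46 = (2 + N - T)*(1/(2*T)) - 46 = (2 + N - T)/(2*T) - 46 = -46 + (2 + N - T)/(2*T))
(-32627 + F(-33, 173))*(-6077 + 37709) = (-32627 + (1/2)*(2 + 173 - 93*(-33))/(-33))*(-6077 + 37709) = (-32627 + (1/2)*(-1/33)*(2 + 173 + 3069))*31632 = (-32627 + (1/2)*(-1/33)*3244)*31632 = (-32627 - 1622/33)*31632 = -1078313/33*31632 = -11369732272/11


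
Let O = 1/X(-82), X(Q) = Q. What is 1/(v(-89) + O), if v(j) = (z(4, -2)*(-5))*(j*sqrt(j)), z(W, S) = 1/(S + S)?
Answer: -328/29626322229 + 2992180*I*sqrt(89)/29626322229 ≈ -1.1071e-8 + 0.00095281*I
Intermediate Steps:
z(W, S) = 1/(2*S)
v(j) = 5*j**(3/2)/4 (v(j) = (((1/2)/(-2))*(-5))*(j*sqrt(j)) = (((1/2)*(-1/2))*(-5))*j**(3/2) = (-1/4*(-5))*j**(3/2) = 5*j**(3/2)/4)
O = -1/82 (O = 1/(-82) = -1/82 ≈ -0.012195)
1/(v(-89) + O) = 1/(5*(-89)**(3/2)/4 - 1/82) = 1/(5*(-89*I*sqrt(89))/4 - 1/82) = 1/(-445*I*sqrt(89)/4 - 1/82) = 1/(-1/82 - 445*I*sqrt(89)/4)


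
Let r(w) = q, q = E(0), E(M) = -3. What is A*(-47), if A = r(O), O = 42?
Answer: 141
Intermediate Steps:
q = -3
r(w) = -3
A = -3
A*(-47) = -3*(-47) = 141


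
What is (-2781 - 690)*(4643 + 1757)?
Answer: -22214400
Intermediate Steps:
(-2781 - 690)*(4643 + 1757) = -3471*6400 = -22214400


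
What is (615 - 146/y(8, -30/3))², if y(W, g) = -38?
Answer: 138250564/361 ≈ 3.8297e+5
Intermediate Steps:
(615 - 146/y(8, -30/3))² = (615 - 146/(-38))² = (615 - 146*(-1/38))² = (615 + 73/19)² = (11758/19)² = 138250564/361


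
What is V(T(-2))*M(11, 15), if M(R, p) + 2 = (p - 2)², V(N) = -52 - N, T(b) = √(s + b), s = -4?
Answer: -8684 - 167*I*√6 ≈ -8684.0 - 409.06*I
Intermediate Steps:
T(b) = √(-4 + b)
M(R, p) = -2 + (-2 + p)² (M(R, p) = -2 + (p - 2)² = -2 + (-2 + p)²)
V(T(-2))*M(11, 15) = (-52 - √(-4 - 2))*(-2 + (-2 + 15)²) = (-52 - √(-6))*(-2 + 13²) = (-52 - I*√6)*(-2 + 169) = (-52 - I*√6)*167 = -8684 - 167*I*√6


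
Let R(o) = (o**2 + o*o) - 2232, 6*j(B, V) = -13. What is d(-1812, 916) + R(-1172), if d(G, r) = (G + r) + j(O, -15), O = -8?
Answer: 16464227/6 ≈ 2.7440e+6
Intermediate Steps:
j(B, V) = -13/6 (j(B, V) = (1/6)*(-13) = -13/6)
R(o) = -2232 + 2*o**2 (R(o) = (o**2 + o**2) - 2232 = 2*o**2 - 2232 = -2232 + 2*o**2)
d(G, r) = -13/6 + G + r (d(G, r) = (G + r) - 13/6 = -13/6 + G + r)
d(-1812, 916) + R(-1172) = (-13/6 - 1812 + 916) + (-2232 + 2*(-1172)**2) = -5389/6 + (-2232 + 2*1373584) = -5389/6 + (-2232 + 2747168) = -5389/6 + 2744936 = 16464227/6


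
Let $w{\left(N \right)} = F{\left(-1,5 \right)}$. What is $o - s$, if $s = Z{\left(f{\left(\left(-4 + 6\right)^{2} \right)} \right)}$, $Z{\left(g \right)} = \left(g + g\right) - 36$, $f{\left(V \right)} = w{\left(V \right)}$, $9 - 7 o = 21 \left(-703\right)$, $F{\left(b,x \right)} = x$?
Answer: $\frac{14954}{7} \approx 2136.3$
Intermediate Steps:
$w{\left(N \right)} = 5$
$o = \frac{14772}{7}$ ($o = \frac{9}{7} - \frac{21 \left(-703\right)}{7} = \frac{9}{7} - -2109 = \frac{9}{7} + 2109 = \frac{14772}{7} \approx 2110.3$)
$f{\left(V \right)} = 5$
$Z{\left(g \right)} = -36 + 2 g$ ($Z{\left(g \right)} = 2 g - 36 = -36 + 2 g$)
$s = -26$ ($s = -36 + 2 \cdot 5 = -36 + 10 = -26$)
$o - s = \frac{14772}{7} - -26 = \frac{14772}{7} + 26 = \frac{14954}{7}$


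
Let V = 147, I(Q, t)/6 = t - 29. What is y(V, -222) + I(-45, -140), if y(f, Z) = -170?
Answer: -1184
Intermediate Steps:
I(Q, t) = -174 + 6*t (I(Q, t) = 6*(t - 29) = 6*(-29 + t) = -174 + 6*t)
y(V, -222) + I(-45, -140) = -170 + (-174 + 6*(-140)) = -170 + (-174 - 840) = -170 - 1014 = -1184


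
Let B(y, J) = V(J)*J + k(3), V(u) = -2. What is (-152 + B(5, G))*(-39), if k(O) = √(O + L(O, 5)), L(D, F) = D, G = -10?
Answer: 5148 - 39*√6 ≈ 5052.5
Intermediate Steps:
k(O) = √2*√O (k(O) = √(O + O) = √(2*O) = √2*√O)
B(y, J) = √6 - 2*J (B(y, J) = -2*J + √2*√3 = -2*J + √6 = √6 - 2*J)
(-152 + B(5, G))*(-39) = (-152 + (√6 - 2*(-10)))*(-39) = (-152 + (√6 + 20))*(-39) = (-152 + (20 + √6))*(-39) = (-132 + √6)*(-39) = 5148 - 39*√6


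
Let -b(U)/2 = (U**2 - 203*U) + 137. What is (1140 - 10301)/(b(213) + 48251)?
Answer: -9161/43717 ≈ -0.20955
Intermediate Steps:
b(U) = -274 - 2*U**2 + 406*U (b(U) = -2*((U**2 - 203*U) + 137) = -2*(137 + U**2 - 203*U) = -274 - 2*U**2 + 406*U)
(1140 - 10301)/(b(213) + 48251) = (1140 - 10301)/((-274 - 2*213**2 + 406*213) + 48251) = -9161/((-274 - 2*45369 + 86478) + 48251) = -9161/((-274 - 90738 + 86478) + 48251) = -9161/(-4534 + 48251) = -9161/43717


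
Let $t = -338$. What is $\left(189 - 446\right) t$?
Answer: $86866$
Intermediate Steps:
$\left(189 - 446\right) t = \left(189 - 446\right) \left(-338\right) = \left(-257\right) \left(-338\right) = 86866$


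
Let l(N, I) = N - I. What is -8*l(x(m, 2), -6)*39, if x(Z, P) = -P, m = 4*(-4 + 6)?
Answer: -1248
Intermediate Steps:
m = 8 (m = 4*2 = 8)
-8*l(x(m, 2), -6)*39 = -8*(-1*2 - 1*(-6))*39 = -8*(-2 + 6)*39 = -8*4*39 = -32*39 = -1248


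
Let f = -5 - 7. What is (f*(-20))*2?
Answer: 480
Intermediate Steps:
f = -12
(f*(-20))*2 = -12*(-20)*2 = 240*2 = 480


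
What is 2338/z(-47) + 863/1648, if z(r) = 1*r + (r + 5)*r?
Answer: 5516025/3175696 ≈ 1.7369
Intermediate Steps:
z(r) = r + r*(5 + r) (z(r) = r + (5 + r)*r = r + r*(5 + r))
2338/z(-47) + 863/1648 = 2338/((-47*(6 - 47))) + 863/1648 = 2338/((-47*(-41))) + 863*(1/1648) = 2338/1927 + 863/1648 = 5516025/3175696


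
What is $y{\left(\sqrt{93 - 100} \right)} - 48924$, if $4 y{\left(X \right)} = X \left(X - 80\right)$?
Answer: $- \frac{195703}{4} - 20 i \sqrt{7} \approx -48926.0 - 52.915 i$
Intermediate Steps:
$y{\left(X \right)} = \frac{X \left(-80 + X\right)}{4}$ ($y{\left(X \right)} = \frac{X \left(X - 80\right)}{4} = \frac{X \left(-80 + X\right)}{4}$)
$y{\left(\sqrt{93 - 100} \right)} - 48924 = \frac{\sqrt{93 - 100} \left(-80 + \sqrt{93 - 100}\right)}{4} - 48924 = \frac{\sqrt{-7} \left(-80 + \sqrt{-7}\right)}{4} - 48924 = \frac{i \sqrt{7} \left(-80 + i \sqrt{7}\right)}{4} - 48924 = -48924 + \frac{i \sqrt{7} \left(-80 + i \sqrt{7}\right)}{4}$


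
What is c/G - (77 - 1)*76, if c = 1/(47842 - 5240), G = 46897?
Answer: -11539905021343/1997905994 ≈ -5776.0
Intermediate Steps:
c = 1/42602 ≈ 2.3473e-5
c/G - (77 - 1)*76 = (1/42602)/46897 - (77 - 1)*76 = (1/42602)*(1/46897) - 76*76 = 1/1997905994 - 1*5776 = 1/1997905994 - 5776 = -11539905021343/1997905994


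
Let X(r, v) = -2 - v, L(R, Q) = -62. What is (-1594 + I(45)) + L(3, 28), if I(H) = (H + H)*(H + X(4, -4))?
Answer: 2574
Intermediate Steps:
I(H) = 2*H*(2 + H) (I(H) = (H + H)*(H + (-2 - 1*(-4))) = (2*H)*(H + (-2 + 4)) = (2*H)*(H + 2) = (2*H)*(2 + H) = 2*H*(2 + H))
(-1594 + I(45)) + L(3, 28) = (-1594 + 2*45*(2 + 45)) - 62 = (-1594 + 2*45*47) - 62 = (-1594 + 4230) - 62 = 2636 - 62 = 2574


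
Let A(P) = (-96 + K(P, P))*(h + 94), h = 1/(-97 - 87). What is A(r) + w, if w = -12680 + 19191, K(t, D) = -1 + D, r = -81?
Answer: -940243/92 ≈ -10220.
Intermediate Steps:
h = -1/184 (h = 1/(-184) = -1/184 ≈ -0.0054348)
A(P) = -1677615/184 + 17295*P/184 (A(P) = (-96 + (-1 + P))*(-1/184 + 94) = (-97 + P)*(17295/184) = -1677615/184 + 17295*P/184)
w = 6511
A(r) + w = (-1677615/184 + (17295/184)*(-81)) + 6511 = (-1677615/184 - 1400895/184) + 6511 = -1539255/92 + 6511 = -940243/92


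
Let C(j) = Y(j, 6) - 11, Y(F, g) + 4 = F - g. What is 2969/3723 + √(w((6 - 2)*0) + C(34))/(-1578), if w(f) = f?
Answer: 2969/3723 - √13/1578 ≈ 0.79519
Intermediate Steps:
Y(F, g) = -4 + F - g (Y(F, g) = -4 + (F - g) = -4 + F - g)
C(j) = -21 + j (C(j) = (-4 + j - 1*6) - 11 = (-4 + j - 6) - 11 = (-10 + j) - 11 = -21 + j)
2969/3723 + √(w((6 - 2)*0) + C(34))/(-1578) = 2969/3723 + √((6 - 2)*0 + (-21 + 34))/(-1578) = 2969*(1/3723) + √(4*0 + 13)*(-1/1578) = 2969/3723 + √(0 + 13)*(-1/1578) = 2969/3723 + √13*(-1/1578) = 2969/3723 - √13/1578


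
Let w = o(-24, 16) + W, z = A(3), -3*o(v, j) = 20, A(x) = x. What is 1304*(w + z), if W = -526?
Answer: -2072056/3 ≈ -6.9069e+5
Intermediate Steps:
o(v, j) = -20/3 (o(v, j) = -1/3*20 = -20/3)
z = 3
w = -1598/3 (w = -20/3 - 526 = -1598/3 ≈ -532.67)
1304*(w + z) = 1304*(-1598/3 + 3) = 1304*(-1589/3) = -2072056/3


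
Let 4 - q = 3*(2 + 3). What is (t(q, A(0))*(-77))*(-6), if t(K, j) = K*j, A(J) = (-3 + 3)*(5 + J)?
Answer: 0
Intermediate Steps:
A(J) = 0 (A(J) = 0*(5 + J) = 0)
q = -11 (q = 4 - 3*(2 + 3) = 4 - 3*5 = 4 - 1*15 = 4 - 15 = -11)
(t(q, A(0))*(-77))*(-6) = (-11*0*(-77))*(-6) = (0*(-77))*(-6) = 0*(-6) = 0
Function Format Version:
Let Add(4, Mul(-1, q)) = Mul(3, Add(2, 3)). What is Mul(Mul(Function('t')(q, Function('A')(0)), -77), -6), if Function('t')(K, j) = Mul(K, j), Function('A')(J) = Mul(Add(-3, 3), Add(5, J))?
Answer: 0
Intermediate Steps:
Function('A')(J) = 0 (Function('A')(J) = Mul(0, Add(5, J)) = 0)
q = -11 (q = Add(4, Mul(-1, Mul(3, Add(2, 3)))) = Add(4, Mul(-1, Mul(3, 5))) = Add(4, Mul(-1, 15)) = Add(4, -15) = -11)
Mul(Mul(Function('t')(q, Function('A')(0)), -77), -6) = Mul(Mul(Mul(-11, 0), -77), -6) = Mul(Mul(0, -77), -6) = Mul(0, -6) = 0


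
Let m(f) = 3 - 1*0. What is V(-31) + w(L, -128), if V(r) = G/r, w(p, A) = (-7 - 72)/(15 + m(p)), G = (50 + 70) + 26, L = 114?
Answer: -5077/558 ≈ -9.0986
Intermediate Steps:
G = 146 (G = 120 + 26 = 146)
m(f) = 3 (m(f) = 3 + 0 = 3)
w(p, A) = -79/18 (w(p, A) = (-7 - 72)/(15 + 3) = -79/18)
V(r) = 146/r
V(-31) + w(L, -128) = 146/(-31) - 79/18 = 146*(-1/31) - 79/18 = -146/31 - 79/18 = -5077/558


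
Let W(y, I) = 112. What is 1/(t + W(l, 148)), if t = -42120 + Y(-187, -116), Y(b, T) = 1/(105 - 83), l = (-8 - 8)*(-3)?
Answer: -22/924175 ≈ -2.3805e-5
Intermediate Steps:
l = 48 (l = -16*(-3) = 48)
Y(b, T) = 1/22
t = -926639/22 (t = -42120 + 1/22 = -926639/22 ≈ -42120.)
1/(t + W(l, 148)) = 1/(-926639/22 + 112) = 1/(-924175/22) = -22/924175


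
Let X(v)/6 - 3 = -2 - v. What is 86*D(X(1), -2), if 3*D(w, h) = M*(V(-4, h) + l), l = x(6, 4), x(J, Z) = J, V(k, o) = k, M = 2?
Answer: 344/3 ≈ 114.67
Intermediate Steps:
X(v) = 6 - 6*v (X(v) = 18 + 6*(-2 - v) = 18 + (-12 - 6*v) = 6 - 6*v)
l = 6
D(w, h) = 4/3 (D(w, h) = (2*(-4 + 6))/3 = (2*2)/3 = (1/3)*4 = 4/3)
86*D(X(1), -2) = 86*(4/3) = 344/3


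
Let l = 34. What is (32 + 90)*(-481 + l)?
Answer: -54534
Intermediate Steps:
(32 + 90)*(-481 + l) = (32 + 90)*(-481 + 34) = 122*(-447) = -54534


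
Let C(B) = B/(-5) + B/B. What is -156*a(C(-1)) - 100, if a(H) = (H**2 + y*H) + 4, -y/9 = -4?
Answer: -192196/25 ≈ -7687.8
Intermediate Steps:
y = 36 (y = -9*(-4) = 36)
C(B) = 1 - B/5 (C(B) = B*(-1/5) + 1 = -B/5 + 1 = 1 - B/5)
a(H) = 4 + H**2 + 36*H (a(H) = (H**2 + 36*H) + 4 = 4 + H**2 + 36*H)
-156*a(C(-1)) - 100 = -156*(4 + (1 - 1/5*(-1))**2 + 36*(1 - 1/5*(-1))) - 100 = -156*(4 + (1 + 1/5)**2 + 36*(1 + 1/5)) - 100 = -156*(4 + (6/5)**2 + 36*(6/5)) - 100 = -156*(4 + 36/25 + 216/5) - 100 = -156*1216/25 - 100 = -189696/25 - 100 = -192196/25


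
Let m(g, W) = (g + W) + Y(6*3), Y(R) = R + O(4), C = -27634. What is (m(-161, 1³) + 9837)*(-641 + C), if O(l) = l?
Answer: -274239225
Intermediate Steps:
Y(R) = 4 + R (Y(R) = R + 4 = 4 + R)
m(g, W) = 22 + W + g (m(g, W) = (g + W) + (4 + 6*3) = (W + g) + (4 + 18) = (W + g) + 22 = 22 + W + g)
(m(-161, 1³) + 9837)*(-641 + C) = ((22 + 1³ - 161) + 9837)*(-641 - 27634) = ((22 + 1 - 161) + 9837)*(-28275) = (-138 + 9837)*(-28275) = 9699*(-28275) = -274239225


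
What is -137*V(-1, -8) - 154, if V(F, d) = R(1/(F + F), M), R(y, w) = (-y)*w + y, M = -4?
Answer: 377/2 ≈ 188.50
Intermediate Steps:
R(y, w) = y - w*y (R(y, w) = -w*y + y = y - w*y)
V(F, d) = 5/(2*F) (V(F, d) = (1 - 1*(-4))/(F + F) = (1 + 4)/((2*F)) = (1/(2*F))*5 = 5/(2*F))
-137*V(-1, -8) - 154 = -685/(2*(-1)) - 154 = -685*(-1)/2 - 154 = -137*(-5/2) - 154 = 685/2 - 154 = 377/2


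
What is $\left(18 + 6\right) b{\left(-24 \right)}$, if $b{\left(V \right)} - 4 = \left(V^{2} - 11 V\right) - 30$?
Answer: $19536$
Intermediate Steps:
$b{\left(V \right)} = -26 + V^{2} - 11 V$ ($b{\left(V \right)} = 4 - \left(30 - V^{2} + 11 V\right) = -26 + V^{2} - 11 V$)
$\left(18 + 6\right) b{\left(-24 \right)} = \left(18 + 6\right) \left(-26 + \left(-24\right)^{2} - -264\right) = 24 \left(-26 + 576 + 264\right) = 24 \cdot 814 = 19536$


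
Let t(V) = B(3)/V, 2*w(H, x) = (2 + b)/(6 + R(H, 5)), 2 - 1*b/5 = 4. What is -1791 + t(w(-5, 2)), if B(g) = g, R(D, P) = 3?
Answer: -7191/4 ≈ -1797.8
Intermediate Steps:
b = -10 (b = 10 - 5*4 = 10 - 20 = -10)
w(H, x) = -4/9 (w(H, x) = ((2 - 10)/(6 + 3))/2 = (-8/9)/2 = (-8*⅑)/2 = (½)*(-8/9) = -4/9)
t(V) = 3/V
-1791 + t(w(-5, 2)) = -1791 + 3/(-4/9) = -1791 + 3*(-9/4) = -1791 - 27/4 = -7191/4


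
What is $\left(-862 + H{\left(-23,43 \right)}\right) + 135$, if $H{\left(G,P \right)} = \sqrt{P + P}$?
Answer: $-727 + \sqrt{86} \approx -717.73$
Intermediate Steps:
$H{\left(G,P \right)} = \sqrt{2} \sqrt{P}$ ($H{\left(G,P \right)} = \sqrt{2 P} = \sqrt{2} \sqrt{P}$)
$\left(-862 + H{\left(-23,43 \right)}\right) + 135 = \left(-862 + \sqrt{2} \sqrt{43}\right) + 135 = \left(-862 + \sqrt{86}\right) + 135 = -727 + \sqrt{86}$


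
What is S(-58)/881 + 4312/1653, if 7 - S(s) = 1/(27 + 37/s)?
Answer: 5826071473/2226671997 ≈ 2.6165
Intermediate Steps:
S(s) = 7 - 1/(27 + 37/s)
S(-58)/881 + 4312/1653 = ((259 + 188*(-58))/(37 + 27*(-58)))/881 + 4312/1653 = ((259 - 10904)/(37 - 1566))*(1/881) + 4312*(1/1653) = (-10645/(-1529))*(1/881) + 4312/1653 = -1/1529*(-10645)*(1/881) + 4312/1653 = (10645/1529)*(1/881) + 4312/1653 = 10645/1347049 + 4312/1653 = 5826071473/2226671997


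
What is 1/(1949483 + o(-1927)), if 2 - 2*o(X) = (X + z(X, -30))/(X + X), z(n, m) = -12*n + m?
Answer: 7708/15026643839 ≈ 5.1296e-7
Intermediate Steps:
z(n, m) = m - 12*n
o(X) = 1 - (-30 - 11*X)/(4*X) (o(X) = 1 - (X + (-30 - 12*X))/(2*(X + X)) = 1 - (-30 - 11*X)/(2*(2*X)) = 1 - (-30 - 11*X)*1/(2*X)/2 = 1 - (-30 - 11*X)/(4*X))
1/(1949483 + o(-1927)) = 1/(1949483 + (15/4)*(2 - 1927)/(-1927)) = 1/(1949483 + (15/4)*(-1/1927)*(-1925)) = 1/(1949483 + 28875/7708) = 1/(15026643839/7708) = 7708/15026643839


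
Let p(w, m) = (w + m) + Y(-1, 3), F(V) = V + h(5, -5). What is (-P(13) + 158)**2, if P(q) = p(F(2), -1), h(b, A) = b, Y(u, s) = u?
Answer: 23409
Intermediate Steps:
F(V) = 5 + V (F(V) = V + 5 = 5 + V)
p(w, m) = -1 + m + w (p(w, m) = (w + m) - 1 = (m + w) - 1 = -1 + m + w)
P(q) = 5 (P(q) = -1 - 1 + (5 + 2) = -1 - 1 + 7 = 5)
(-P(13) + 158)**2 = (-1*5 + 158)**2 = (-5 + 158)**2 = 153**2 = 23409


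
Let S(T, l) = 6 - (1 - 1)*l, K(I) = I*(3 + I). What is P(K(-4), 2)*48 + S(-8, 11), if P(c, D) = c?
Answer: 198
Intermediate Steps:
S(T, l) = 6 (S(T, l) = 6 - 0*l = 6 - 1*0 = 6 + 0 = 6)
P(K(-4), 2)*48 + S(-8, 11) = -4*(3 - 4)*48 + 6 = -4*(-1)*48 + 6 = 4*48 + 6 = 192 + 6 = 198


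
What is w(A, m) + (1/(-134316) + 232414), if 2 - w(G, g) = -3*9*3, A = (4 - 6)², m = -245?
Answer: 31228067051/134316 ≈ 2.3250e+5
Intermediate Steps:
A = 4 (A = (-2)² = 4)
w(G, g) = 83 (w(G, g) = 2 - (-3*9)*3 = 2 - (-27)*3 = 2 - 1*(-81) = 2 + 81 = 83)
w(A, m) + (1/(-134316) + 232414) = 83 + (1/(-134316) + 232414) = 83 + (-1/134316 + 232414) = 83 + 31216918823/134316 = 31228067051/134316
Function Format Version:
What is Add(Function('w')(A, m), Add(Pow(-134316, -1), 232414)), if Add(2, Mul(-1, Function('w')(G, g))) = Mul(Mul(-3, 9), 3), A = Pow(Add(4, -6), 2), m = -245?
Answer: Rational(31228067051, 134316) ≈ 2.3250e+5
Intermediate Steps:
A = 4 (A = Pow(-2, 2) = 4)
Function('w')(G, g) = 83 (Function('w')(G, g) = Add(2, Mul(-1, Mul(Mul(-3, 9), 3))) = Add(2, Mul(-1, Mul(-27, 3))) = Add(2, Mul(-1, -81)) = Add(2, 81) = 83)
Add(Function('w')(A, m), Add(Pow(-134316, -1), 232414)) = Add(83, Add(Pow(-134316, -1), 232414)) = Add(83, Add(Rational(-1, 134316), 232414)) = Add(83, Rational(31216918823, 134316)) = Rational(31228067051, 134316)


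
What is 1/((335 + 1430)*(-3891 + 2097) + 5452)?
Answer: -1/3160958 ≈ -3.1636e-7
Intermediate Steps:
1/((335 + 1430)*(-3891 + 2097) + 5452) = 1/(1765*(-1794) + 5452) = 1/(-3166410 + 5452) = 1/(-3160958) = -1/3160958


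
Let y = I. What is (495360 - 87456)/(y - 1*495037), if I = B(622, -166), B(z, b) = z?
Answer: -135968/164805 ≈ -0.82502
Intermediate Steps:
I = 622
y = 622
(495360 - 87456)/(y - 1*495037) = (495360 - 87456)/(622 - 1*495037) = 407904/(622 - 495037) = 407904/(-494415) = 407904*(-1/494415) = -135968/164805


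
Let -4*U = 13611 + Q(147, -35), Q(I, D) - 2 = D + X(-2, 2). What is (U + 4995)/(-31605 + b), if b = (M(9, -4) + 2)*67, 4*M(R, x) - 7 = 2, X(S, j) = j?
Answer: -6400/125281 ≈ -0.051085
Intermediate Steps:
Q(I, D) = 4 + D (Q(I, D) = 2 + (D + 2) = 2 + (2 + D) = 4 + D)
M(R, x) = 9/4 (M(R, x) = 7/4 + (1/4)*2 = 7/4 + 1/2 = 9/4)
U = -3395 (U = -(13611 + (4 - 35))/4 = -(13611 - 31)/4 = -1/4*13580 = -3395)
b = 1139/4 (b = (9/4 + 2)*67 = (17/4)*67 = 1139/4 ≈ 284.75)
(U + 4995)/(-31605 + b) = (-3395 + 4995)/(-31605 + 1139/4) = 1600/(-125281/4) = 1600*(-4/125281) = -6400/125281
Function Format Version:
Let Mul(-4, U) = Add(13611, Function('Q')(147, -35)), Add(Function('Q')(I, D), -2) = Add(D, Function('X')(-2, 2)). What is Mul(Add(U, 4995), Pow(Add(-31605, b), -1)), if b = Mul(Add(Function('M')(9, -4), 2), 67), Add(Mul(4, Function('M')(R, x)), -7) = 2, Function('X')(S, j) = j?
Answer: Rational(-6400, 125281) ≈ -0.051085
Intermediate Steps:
Function('Q')(I, D) = Add(4, D) (Function('Q')(I, D) = Add(2, Add(D, 2)) = Add(2, Add(2, D)) = Add(4, D))
Function('M')(R, x) = Rational(9, 4) (Function('M')(R, x) = Add(Rational(7, 4), Mul(Rational(1, 4), 2)) = Add(Rational(7, 4), Rational(1, 2)) = Rational(9, 4))
U = -3395 (U = Mul(Rational(-1, 4), Add(13611, Add(4, -35))) = Mul(Rational(-1, 4), Add(13611, -31)) = Mul(Rational(-1, 4), 13580) = -3395)
b = Rational(1139, 4) (b = Mul(Add(Rational(9, 4), 2), 67) = Mul(Rational(17, 4), 67) = Rational(1139, 4) ≈ 284.75)
Mul(Add(U, 4995), Pow(Add(-31605, b), -1)) = Mul(Add(-3395, 4995), Pow(Add(-31605, Rational(1139, 4)), -1)) = Mul(1600, Pow(Rational(-125281, 4), -1)) = Mul(1600, Rational(-4, 125281)) = Rational(-6400, 125281)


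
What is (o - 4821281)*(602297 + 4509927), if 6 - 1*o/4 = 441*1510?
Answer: -38264470080928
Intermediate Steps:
o = -2663616 (o = 24 - 1764*1510 = 24 - 4*665910 = 24 - 2663640 = -2663616)
(o - 4821281)*(602297 + 4509927) = (-2663616 - 4821281)*(602297 + 4509927) = -7484897*5112224 = -38264470080928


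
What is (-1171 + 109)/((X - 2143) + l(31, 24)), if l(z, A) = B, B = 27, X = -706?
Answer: 531/1411 ≈ 0.37633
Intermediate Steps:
l(z, A) = 27
(-1171 + 109)/((X - 2143) + l(31, 24)) = (-1171 + 109)/((-706 - 2143) + 27) = -1062/(-2849 + 27) = -1062/(-2822) = -1062*(-1/2822) = 531/1411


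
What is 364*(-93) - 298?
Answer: -34150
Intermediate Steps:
364*(-93) - 298 = -33852 - 298 = -34150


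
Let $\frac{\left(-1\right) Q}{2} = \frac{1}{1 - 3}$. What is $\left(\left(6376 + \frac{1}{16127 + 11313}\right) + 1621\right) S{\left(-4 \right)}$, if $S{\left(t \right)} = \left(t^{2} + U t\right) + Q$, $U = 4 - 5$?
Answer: $\frac{658313043}{3920} \approx 1.6794 \cdot 10^{5}$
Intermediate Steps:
$U = -1$ ($U = 4 - 5 = -1$)
$Q = 1$ ($Q = - \frac{2}{1 - 3} = - \frac{2}{-2} = \left(-2\right) \left(- \frac{1}{2}\right) = 1$)
$S{\left(t \right)} = 1 + t^{2} - t$ ($S{\left(t \right)} = \left(t^{2} - t\right) + 1 = 1 + t^{2} - t$)
$\left(\left(6376 + \frac{1}{16127 + 11313}\right) + 1621\right) S{\left(-4 \right)} = \left(\left(6376 + \frac{1}{16127 + 11313}\right) + 1621\right) \left(1 + \left(-4\right)^{2} - -4\right) = \left(\left(6376 + \frac{1}{27440}\right) + 1621\right) \left(1 + 16 + 4\right) = \left(\left(6376 + \frac{1}{27440}\right) + 1621\right) 21 = \left(\frac{174957441}{27440} + 1621\right) 21 = \frac{219437681}{27440} \cdot 21 = \frac{658313043}{3920}$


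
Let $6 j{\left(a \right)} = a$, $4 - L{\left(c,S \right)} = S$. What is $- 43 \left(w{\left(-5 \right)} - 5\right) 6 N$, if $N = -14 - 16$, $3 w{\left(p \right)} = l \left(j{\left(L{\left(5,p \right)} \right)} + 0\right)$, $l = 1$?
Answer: $-34830$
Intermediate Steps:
$L{\left(c,S \right)} = 4 - S$
$j{\left(a \right)} = \frac{a}{6}$
$w{\left(p \right)} = \frac{2}{9} - \frac{p}{18}$ ($w{\left(p \right)} = \frac{1 \left(\frac{4 - p}{6} + 0\right)}{3} = \frac{1 \left(\left(\frac{2}{3} - \frac{p}{6}\right) + 0\right)}{3} = \frac{1 \left(\frac{2}{3} - \frac{p}{6}\right)}{3} = \frac{\frac{2}{3} - \frac{p}{6}}{3} = \frac{2}{9} - \frac{p}{18}$)
$N = -30$ ($N = -14 - 16 = -30$)
$- 43 \left(w{\left(-5 \right)} - 5\right) 6 N = - 43 \left(\left(\frac{2}{9} - - \frac{5}{18}\right) - 5\right) 6 \left(-30\right) = - 43 \left(\left(\frac{2}{9} + \frac{5}{18}\right) - 5\right) 6 \left(-30\right) = - 43 \left(\frac{1}{2} - 5\right) 6 \left(-30\right) = - 43 \left(\left(- \frac{9}{2}\right) 6\right) \left(-30\right) = \left(-43\right) \left(-27\right) \left(-30\right) = 1161 \left(-30\right) = -34830$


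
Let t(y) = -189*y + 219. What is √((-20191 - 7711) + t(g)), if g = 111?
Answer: I*√48662 ≈ 220.59*I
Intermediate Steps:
t(y) = 219 - 189*y
√((-20191 - 7711) + t(g)) = √((-20191 - 7711) + (219 - 189*111)) = √(-27902 + (219 - 20979)) = √(-27902 - 20760) = √(-48662) = I*√48662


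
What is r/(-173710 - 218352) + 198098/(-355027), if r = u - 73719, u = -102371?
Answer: -7574996823/69596297837 ≈ -0.10884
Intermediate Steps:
r = -176090 (r = -102371 - 73719 = -176090)
r/(-173710 - 218352) + 198098/(-355027) = -176090/(-173710 - 218352) + 198098/(-355027) = -176090/(-392062) + 198098*(-1/355027) = -176090*(-1/392062) - 198098/355027 = 88045/196031 - 198098/355027 = -7574996823/69596297837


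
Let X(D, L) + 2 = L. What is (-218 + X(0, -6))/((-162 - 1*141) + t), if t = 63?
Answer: 113/120 ≈ 0.94167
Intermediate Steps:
X(D, L) = -2 + L
(-218 + X(0, -6))/((-162 - 1*141) + t) = (-218 + (-2 - 6))/((-162 - 1*141) + 63) = (-218 - 8)/((-162 - 141) + 63) = -226/(-303 + 63) = -226/(-240) = -226*(-1/240) = 113/120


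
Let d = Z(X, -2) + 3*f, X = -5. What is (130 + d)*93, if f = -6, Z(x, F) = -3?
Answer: 10137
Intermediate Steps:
d = -21 (d = -3 + 3*(-6) = -3 - 18 = -21)
(130 + d)*93 = (130 - 21)*93 = 109*93 = 10137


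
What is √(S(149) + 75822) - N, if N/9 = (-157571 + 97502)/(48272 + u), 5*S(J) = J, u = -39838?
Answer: 540621/8434 + √1896295/5 ≈ 339.51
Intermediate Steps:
S(J) = J/5
N = -540621/8434 (N = 9*((-157571 + 97502)/(48272 - 39838)) = 9*(-60069/8434) = -540621/8434 ≈ -64.100)
√(S(149) + 75822) - N = √((⅕)*149 + 75822) - 1*(-540621/8434) = √(149/5 + 75822) + 540621/8434 = √(379259/5) + 540621/8434 = √1896295/5 + 540621/8434 = 540621/8434 + √1896295/5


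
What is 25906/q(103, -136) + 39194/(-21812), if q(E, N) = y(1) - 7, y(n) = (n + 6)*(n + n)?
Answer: 40341951/10906 ≈ 3699.1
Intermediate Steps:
y(n) = 2*n*(6 + n) (y(n) = (6 + n)*(2*n) = 2*n*(6 + n))
q(E, N) = 7 (q(E, N) = 2*1*(6 + 1) - 7 = 2*1*7 - 7 = 14 - 7 = 7)
25906/q(103, -136) + 39194/(-21812) = 25906/7 + 39194/(-21812) = 25906*(1/7) + 39194*(-1/21812) = 25906/7 - 19597/10906 = 40341951/10906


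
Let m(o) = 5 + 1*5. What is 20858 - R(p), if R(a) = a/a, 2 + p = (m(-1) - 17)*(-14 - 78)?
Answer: 20857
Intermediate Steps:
m(o) = 10 (m(o) = 5 + 5 = 10)
p = 642 (p = -2 + (10 - 17)*(-14 - 78) = -2 - 7*(-92) = -2 + 644 = 642)
R(a) = 1
20858 - R(p) = 20858 - 1*1 = 20858 - 1 = 20857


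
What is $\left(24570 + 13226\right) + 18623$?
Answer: $56419$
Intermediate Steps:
$\left(24570 + 13226\right) + 18623 = 37796 + 18623 = 56419$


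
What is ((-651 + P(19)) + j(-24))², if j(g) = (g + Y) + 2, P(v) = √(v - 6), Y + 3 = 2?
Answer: (674 - √13)² ≈ 4.4943e+5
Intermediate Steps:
Y = -1 (Y = -3 + 2 = -1)
P(v) = √(-6 + v)
j(g) = 1 + g (j(g) = (g - 1) + 2 = (-1 + g) + 2 = 1 + g)
((-651 + P(19)) + j(-24))² = ((-651 + √(-6 + 19)) + (1 - 24))² = ((-651 + √13) - 23)² = (-674 + √13)²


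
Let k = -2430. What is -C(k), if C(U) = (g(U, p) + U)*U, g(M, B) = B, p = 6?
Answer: -5890320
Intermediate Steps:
C(U) = U*(6 + U) (C(U) = (6 + U)*U = U*(6 + U))
-C(k) = -(-2430)*(6 - 2430) = -(-2430)*(-2424) = -1*5890320 = -5890320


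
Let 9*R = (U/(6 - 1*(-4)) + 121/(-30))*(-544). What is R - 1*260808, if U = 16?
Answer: -35189224/135 ≈ -2.6066e+5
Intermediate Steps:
R = 19856/135 (R = ((16/(6 - 1*(-4)) + 121/(-30))*(-544))/9 = ((16/(6 + 4) + 121*(-1/30))*(-544))/9 = ((16/10 - 121/30)*(-544))/9 = ((16*(⅒) - 121/30)*(-544))/9 = ((8/5 - 121/30)*(-544))/9 = (-73/30*(-544))/9 = (⅑)*(19856/15) = 19856/135 ≈ 147.08)
R - 1*260808 = 19856/135 - 1*260808 = 19856/135 - 260808 = -35189224/135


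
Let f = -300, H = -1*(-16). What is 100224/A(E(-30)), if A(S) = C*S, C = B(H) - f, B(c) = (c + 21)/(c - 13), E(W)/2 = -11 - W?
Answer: 150336/17803 ≈ 8.4444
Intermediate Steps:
H = 16
E(W) = -22 - 2*W (E(W) = 2*(-11 - W) = -22 - 2*W)
B(c) = (21 + c)/(-13 + c)
C = 937/3 (C = (21 + 16)/(-13 + 16) - 1*(-300) = 37/3 + 300 = 937/3 ≈ 312.33)
A(S) = 937*S/3
100224/A(E(-30)) = 100224/((937*(-22 - 2*(-30))/3)) = 100224/((937*(-22 + 60)/3)) = 100224/(((937/3)*38)) = 100224/(35606/3) = 100224*(3/35606) = 150336/17803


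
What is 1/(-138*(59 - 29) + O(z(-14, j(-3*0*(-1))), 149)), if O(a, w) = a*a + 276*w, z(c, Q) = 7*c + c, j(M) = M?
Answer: 1/49528 ≈ 2.0191e-5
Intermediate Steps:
z(c, Q) = 8*c
O(a, w) = a² + 276*w
1/(-138*(59 - 29) + O(z(-14, j(-3*0*(-1))), 149)) = 1/(-138*(59 - 29) + ((8*(-14))² + 276*149)) = 1/(-138*30 + ((-112)² + 41124)) = 1/(-4140 + (12544 + 41124)) = 1/(-4140 + 53668) = 1/49528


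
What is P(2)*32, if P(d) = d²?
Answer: 128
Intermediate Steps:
P(2)*32 = 2²*32 = 4*32 = 128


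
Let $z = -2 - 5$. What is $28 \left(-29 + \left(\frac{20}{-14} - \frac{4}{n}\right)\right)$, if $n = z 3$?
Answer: $- \frac{2540}{3} \approx -846.67$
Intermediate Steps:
$z = -7$ ($z = -2 - 5 = -7$)
$n = -21$ ($n = \left(-7\right) 3 = -21$)
$28 \left(-29 + \left(\frac{20}{-14} - \frac{4}{n}\right)\right) = 28 \left(-29 + \left(\frac{20}{-14} - \frac{4}{-21}\right)\right) = 28 \left(-29 + \left(20 \left(- \frac{1}{14}\right) - - \frac{4}{21}\right)\right) = 28 \left(-29 + \left(- \frac{10}{7} + \frac{4}{21}\right)\right) = 28 \left(-29 - \frac{26}{21}\right) = 28 \left(- \frac{635}{21}\right) = - \frac{2540}{3}$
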